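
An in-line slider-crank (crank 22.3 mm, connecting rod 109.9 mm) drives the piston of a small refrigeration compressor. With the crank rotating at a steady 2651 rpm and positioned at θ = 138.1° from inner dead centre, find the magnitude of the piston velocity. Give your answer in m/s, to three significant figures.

ω = 2π·2651/60 = 277.6 rad/s
For an in-line slider-crank, x = r cosθ + √(L² − r² sin²θ), so v = −rω sinθ·[1 + r cosθ/√(L² − r² sin²θ)].
With r = 0.0223 m, L = 0.1099 m, θ = 138.1°: √(L² − r² sin²θ) = 0.10889 m.
v = −0.0223·277.6·0.66783·[1 + 0.0223·-0.74431/0.10889] = -3.5042 m/s.
|v| = 3.5042 m/s.

3.50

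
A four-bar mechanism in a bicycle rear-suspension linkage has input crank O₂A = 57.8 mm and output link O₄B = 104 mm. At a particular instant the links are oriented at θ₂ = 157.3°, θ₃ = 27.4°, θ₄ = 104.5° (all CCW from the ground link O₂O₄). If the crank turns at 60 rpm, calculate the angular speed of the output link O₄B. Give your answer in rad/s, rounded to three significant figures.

ω₂ = 6.283 rad/s (from 60 rpm).
Differentiating the loop-closure r₂e^{iθ₂}+r₃e^{iθ₃}=r₁+r₄e^{iθ₄} gives r₂ω₂e^{iθ₂}+r₃ω₃e^{iθ₃}=r₄ω₄e^{iθ₄}.
Eliminating the other unknown: ω₄ = r₂ω₂ sin(θ₂−θ₃) / [r₄ sin(θ₄−θ₃)].
Numerator sine = +0.76717; denominator sine = +0.97476.
Result = 0.0578·6.283·(+0.76717) / (0.104·(+0.97476)) = +2.7483 rad/s; magnitude 2.7483 rad/s.

2.75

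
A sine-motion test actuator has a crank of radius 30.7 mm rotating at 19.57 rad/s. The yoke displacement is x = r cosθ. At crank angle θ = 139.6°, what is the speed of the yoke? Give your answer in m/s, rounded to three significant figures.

ω = 19.57 rad/s
x = r cosθ ⇒ ẋ = −rω sinθ.
|v| = rω|sinθ| = 0.0307·19.57·|sin 139.6°| = 0.38939 m/s.

0.389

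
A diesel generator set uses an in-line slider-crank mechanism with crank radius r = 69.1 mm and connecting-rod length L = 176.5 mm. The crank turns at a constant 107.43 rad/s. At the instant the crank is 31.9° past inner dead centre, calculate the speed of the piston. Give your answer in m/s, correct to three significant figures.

5.26

ω = 107.4 rad/s
For an in-line slider-crank, x = r cosθ + √(L² − r² sin²θ), so v = −rω sinθ·[1 + r cosθ/√(L² − r² sin²θ)].
With r = 0.0691 m, L = 0.1765 m, θ = 31.9°: √(L² − r² sin²θ) = 0.17268 m.
v = −0.0691·107.4·0.52844·[1 + 0.0691·0.84897/0.17268] = -5.2555 m/s.
|v| = 5.2555 m/s.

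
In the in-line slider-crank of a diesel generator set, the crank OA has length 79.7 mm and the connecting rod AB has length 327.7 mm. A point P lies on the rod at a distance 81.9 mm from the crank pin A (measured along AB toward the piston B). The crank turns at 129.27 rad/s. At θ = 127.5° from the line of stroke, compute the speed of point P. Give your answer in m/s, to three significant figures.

9.17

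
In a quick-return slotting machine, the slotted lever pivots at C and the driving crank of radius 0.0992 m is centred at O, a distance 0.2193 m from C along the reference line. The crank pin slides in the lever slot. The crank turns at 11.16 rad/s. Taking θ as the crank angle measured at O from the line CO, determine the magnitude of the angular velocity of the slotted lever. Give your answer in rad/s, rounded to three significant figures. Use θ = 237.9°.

ω = 11.16 rad/s
Crank pin A relative to C: A = (d + r cosθ, r sinθ); lever angle φ = atan2(r sinθ, d + r cosθ).
Differentiating tanφ: φ̇ = rω(d cosθ + r)/(d² + r² + 2dr cosθ).
d² + r² + 2dr cosθ = |CA|² = 0.0348124 m²;  d cosθ + r = -0.017336 m.
|ω_lever| = |0.0992·11.16·-0.017336| / 0.0348124 = 0.55129 rad/s.

0.551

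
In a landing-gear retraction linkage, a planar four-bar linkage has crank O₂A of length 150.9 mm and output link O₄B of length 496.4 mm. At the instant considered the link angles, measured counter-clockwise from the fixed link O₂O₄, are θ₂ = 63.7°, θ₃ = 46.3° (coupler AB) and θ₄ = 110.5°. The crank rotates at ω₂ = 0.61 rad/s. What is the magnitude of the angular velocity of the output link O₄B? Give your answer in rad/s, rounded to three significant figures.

ω₂ = 0.61 rad/s
Differentiating the loop-closure r₂e^{iθ₂}+r₃e^{iθ₃}=r₁+r₄e^{iθ₄} gives r₂ω₂e^{iθ₂}+r₃ω₃e^{iθ₃}=r₄ω₄e^{iθ₄}.
Eliminating the other unknown: ω₄ = r₂ω₂ sin(θ₂−θ₃) / [r₄ sin(θ₄−θ₃)].
Numerator sine = +0.29904; denominator sine = +0.90032.
Result = 0.1509·0.61·(+0.29904) / (0.4964·(+0.90032)) = +0.061592 rad/s; magnitude 0.061592 rad/s.

0.0616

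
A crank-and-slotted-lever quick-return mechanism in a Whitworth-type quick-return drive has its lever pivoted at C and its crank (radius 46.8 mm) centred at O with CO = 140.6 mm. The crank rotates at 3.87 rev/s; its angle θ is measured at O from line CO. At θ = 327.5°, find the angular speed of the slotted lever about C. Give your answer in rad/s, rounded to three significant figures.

5.69

ω = 24.32 rad/s (from 3.87 rev/s).
Crank pin A relative to C: A = (d + r cosθ, r sinθ); lever angle φ = atan2(r sinθ, d + r cosθ).
Differentiating tanφ: φ̇ = rω(d cosθ + r)/(d² + r² + 2dr cosθ).
d² + r² + 2dr cosθ = |CA|² = 0.0330578 m²;  d cosθ + r = +0.16538 m.
|ω_lever| = |0.0468·24.32·+0.16538| / 0.0330578 = 5.6931 rad/s.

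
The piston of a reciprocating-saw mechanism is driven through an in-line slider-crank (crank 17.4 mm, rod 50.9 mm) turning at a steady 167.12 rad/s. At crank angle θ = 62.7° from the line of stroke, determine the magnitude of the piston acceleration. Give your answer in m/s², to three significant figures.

ω = 167.1 rad/s
x(θ) = r cosθ + √(L² − r² sin²θ); with ω constant, a = ω²·d²x/dθ².
d²x/dθ² = −r cosθ − r²(cos2θ)/√u − r⁴ sin²2θ/(4u^{3/2}),  u = L² − r² sin²θ = 0.00235174 m².
Substituting r = 0.0174 m, L = 0.0509 m, θ = 62.7°: d²x/dθ² = -0.0044975 m.
a = ω²·d²x/dθ² = (167.1)²·(-0.0044975) = -125.61 m/s²;  |a| = 125.61 m/s².

126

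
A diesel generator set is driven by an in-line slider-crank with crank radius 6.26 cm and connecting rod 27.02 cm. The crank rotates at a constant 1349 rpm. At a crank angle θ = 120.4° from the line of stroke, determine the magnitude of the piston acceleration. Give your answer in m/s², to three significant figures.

773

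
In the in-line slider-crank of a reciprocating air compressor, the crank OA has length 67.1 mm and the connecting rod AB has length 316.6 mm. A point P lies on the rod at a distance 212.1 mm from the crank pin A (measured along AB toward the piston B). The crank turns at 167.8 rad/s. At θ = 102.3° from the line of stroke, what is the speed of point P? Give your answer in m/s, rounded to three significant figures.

ω = 167.8 rad/s.  Crank-pin speed |V_A| = rω = 11.259 m/s, perpendicular to OA.
Rod angle: sinφ = −(r/L) sinθ ⇒ φ = -11.951°; ω_rod = −rω cosθ/√(L²−r²sin²θ) = +7.7439 rad/s.
V_P = V_A + ω_rod × AP, with AP = 0.2121 m along the rod.
Components: V_Px = −rω sinθ − a·ω_rod·sinφ = -10.661 m/s;  V_Py = rω cosθ + a·ω_rod·cosφ = -0.7917 m/s.
|V_P| = √(V_Px² + V_Py²) = 10.69 m/s.

10.7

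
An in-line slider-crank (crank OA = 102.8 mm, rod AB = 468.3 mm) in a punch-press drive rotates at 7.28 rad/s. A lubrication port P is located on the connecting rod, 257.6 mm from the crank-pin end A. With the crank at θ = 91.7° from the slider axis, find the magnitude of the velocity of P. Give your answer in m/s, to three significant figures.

0.745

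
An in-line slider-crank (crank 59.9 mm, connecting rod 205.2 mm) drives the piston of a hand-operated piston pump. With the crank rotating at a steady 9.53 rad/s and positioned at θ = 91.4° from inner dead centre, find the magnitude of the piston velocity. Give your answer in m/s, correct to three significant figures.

ω = 9.53 rad/s
For an in-line slider-crank, x = r cosθ + √(L² − r² sin²θ), so v = −rω sinθ·[1 + r cosθ/√(L² − r² sin²θ)].
With r = 0.0599 m, L = 0.2052 m, θ = 91.4°: √(L² − r² sin²θ) = 0.19627 m.
v = −0.0599·9.53·0.99970·[1 + 0.0599·-0.02443/0.19627] = -0.56642 m/s.
|v| = 0.56642 m/s.

0.566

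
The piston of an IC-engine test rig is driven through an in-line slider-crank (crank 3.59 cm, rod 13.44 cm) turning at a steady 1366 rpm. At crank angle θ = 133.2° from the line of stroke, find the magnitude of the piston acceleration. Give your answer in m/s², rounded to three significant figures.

ω = 2π·1366/60 = 143 rad/s
x(θ) = r cosθ + √(L² − r² sin²θ); with ω constant, a = ω²·d²x/dθ².
d²x/dθ² = −r cosθ − r²(cos2θ)/√u − r⁴ sin²2θ/(4u^{3/2}),  u = L² − r² sin²θ = 0.0173785 m².
Substituting r = 0.0359 m, L = 0.1344 m, θ = 133.2°: d²x/dθ² = +0.025009 m.
a = ω²·d²x/dθ² = (143)²·(+0.025009) = +511.74 m/s²;  |a| = 511.74 m/s².

512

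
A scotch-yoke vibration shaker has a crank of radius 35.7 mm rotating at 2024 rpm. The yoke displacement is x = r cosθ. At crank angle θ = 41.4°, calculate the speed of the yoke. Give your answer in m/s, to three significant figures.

5.00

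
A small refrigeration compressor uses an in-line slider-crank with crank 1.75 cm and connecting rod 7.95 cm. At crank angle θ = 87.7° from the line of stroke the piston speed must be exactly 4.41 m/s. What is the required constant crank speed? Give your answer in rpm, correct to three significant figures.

For an in-line slider-crank, |v_piston| = rω|sinθ|·[1 + r cosθ/√(L² − r² sin²θ)].
With r = 0.0175 m, L = 0.0795 m, θ = 87.7°: the bracketed kinematic factor |dx/dθ| = 0.017644 m.
ω = v/|dx/dθ| = 4.41/0.017644 = 249.94 rad/s.
N = 60ω/(2π) = 2386.7 rpm.

2390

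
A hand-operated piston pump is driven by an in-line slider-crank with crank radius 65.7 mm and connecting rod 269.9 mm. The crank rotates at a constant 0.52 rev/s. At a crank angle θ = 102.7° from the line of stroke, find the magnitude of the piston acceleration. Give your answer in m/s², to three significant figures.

ω = 2π·0.52 = 3.267 rad/s
x(θ) = r cosθ + √(L² − r² sin²θ); with ω constant, a = ω²·d²x/dθ².
d²x/dθ² = −r cosθ − r²(cos2θ)/√u − r⁴ sin²2θ/(4u^{3/2}),  u = L² − r² sin²θ = 0.0687381 m².
Substituting r = 0.0657 m, L = 0.2699 m, θ = 102.7°: d²x/dθ² = +0.029269 m.
a = ω²·d²x/dθ² = (3.267)²·(+0.029269) = +0.31244 m/s²;  |a| = 0.31244 m/s².

0.312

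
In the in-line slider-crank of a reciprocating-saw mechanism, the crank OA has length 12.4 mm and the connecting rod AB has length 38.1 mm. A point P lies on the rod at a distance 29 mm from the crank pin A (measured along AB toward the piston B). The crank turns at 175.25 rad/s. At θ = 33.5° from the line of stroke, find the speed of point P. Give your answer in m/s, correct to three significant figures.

1.51

ω = 175.2 rad/s.  Crank-pin speed |V_A| = rω = 2.1731 m/s, perpendicular to OA.
Rod angle: sinφ = −(r/L) sinθ ⇒ φ = -10.348°; ω_rod = −rω cosθ/√(L²−r²sin²θ) = -48.349 rad/s.
V_P = V_A + ω_rod × AP, with AP = 0.029 m along the rod.
Components: V_Px = −rω sinθ − a·ω_rod·sinφ = -1.4513 m/s;  V_Py = rω cosθ + a·ω_rod·cosφ = +0.43282 m/s.
|V_P| = √(V_Px² + V_Py²) = 1.5144 m/s.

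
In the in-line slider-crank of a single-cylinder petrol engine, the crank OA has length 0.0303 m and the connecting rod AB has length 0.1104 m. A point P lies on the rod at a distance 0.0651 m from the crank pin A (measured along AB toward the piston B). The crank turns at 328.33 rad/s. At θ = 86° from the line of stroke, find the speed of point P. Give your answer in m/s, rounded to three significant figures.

10.0

ω = 328.3 rad/s.  Crank-pin speed |V_A| = rω = 9.9484 m/s, perpendicular to OA.
Rod angle: sinφ = −(r/L) sinθ ⇒ φ = -15.890°; ω_rod = −rω cosθ/√(L²−r²sin²θ) = -6.5356 rad/s.
V_P = V_A + ω_rod × AP, with AP = 0.0651 m along the rod.
Components: V_Px = −rω sinθ − a·ω_rod·sinφ = -10.041 m/s;  V_Py = rω cosθ + a·ω_rod·cosφ = +0.28475 m/s.
|V_P| = √(V_Px² + V_Py²) = 10.045 m/s.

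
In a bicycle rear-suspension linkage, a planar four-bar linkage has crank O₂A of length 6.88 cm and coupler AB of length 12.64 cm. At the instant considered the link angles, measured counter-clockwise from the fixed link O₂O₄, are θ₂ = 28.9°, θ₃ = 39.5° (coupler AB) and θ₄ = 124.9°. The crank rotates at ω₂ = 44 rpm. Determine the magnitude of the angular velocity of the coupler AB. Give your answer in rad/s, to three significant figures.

2.50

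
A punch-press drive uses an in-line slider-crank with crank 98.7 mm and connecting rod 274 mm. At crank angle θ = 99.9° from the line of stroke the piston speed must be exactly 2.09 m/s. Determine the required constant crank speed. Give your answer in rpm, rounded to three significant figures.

For an in-line slider-crank, |v_piston| = rω|sinθ|·[1 + r cosθ/√(L² − r² sin²θ)].
With r = 0.0987 m, L = 0.274 m, θ = 99.9°: the bracketed kinematic factor |dx/dθ| = 0.090789 m.
ω = v/|dx/dθ| = 2.09/0.090789 = 23.02 rad/s.
N = 60ω/(2π) = 219.83 rpm.

220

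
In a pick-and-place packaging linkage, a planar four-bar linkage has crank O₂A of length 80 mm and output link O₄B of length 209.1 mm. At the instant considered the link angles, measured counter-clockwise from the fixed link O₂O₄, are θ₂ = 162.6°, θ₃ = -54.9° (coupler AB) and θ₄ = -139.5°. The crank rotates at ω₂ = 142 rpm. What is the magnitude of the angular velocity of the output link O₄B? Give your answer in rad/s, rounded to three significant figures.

ω₂ = 14.87 rad/s (from 142 rpm).
Differentiating the loop-closure r₂e^{iθ₂}+r₃e^{iθ₃}=r₁+r₄e^{iθ₄} gives r₂ω₂e^{iθ₂}+r₃ω₃e^{iθ₃}=r₄ω₄e^{iθ₄}.
Eliminating the other unknown: ω₄ = r₂ω₂ sin(θ₂−θ₃) / [r₄ sin(θ₄−θ₃)].
Numerator sine = -0.60876; denominator sine = -0.99556.
Result = 0.08·14.87·(-0.60876) / (0.2091·(-0.99556)) = +3.4788 rad/s; magnitude 3.4788 rad/s.

3.48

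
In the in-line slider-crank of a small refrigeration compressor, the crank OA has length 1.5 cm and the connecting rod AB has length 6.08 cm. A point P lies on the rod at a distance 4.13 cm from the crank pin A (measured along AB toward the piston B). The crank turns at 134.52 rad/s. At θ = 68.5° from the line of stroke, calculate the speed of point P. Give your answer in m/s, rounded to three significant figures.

2.01

ω = 134.5 rad/s.  Crank-pin speed |V_A| = rω = 2.0178 m/s, perpendicular to OA.
Rod angle: sinφ = −(r/L) sinθ ⇒ φ = -13.270°; ω_rod = −rω cosθ/√(L²−r²sin²θ) = -12.497 rad/s.
V_P = V_A + ω_rod × AP, with AP = 0.0413 m along the rod.
Components: V_Px = −rω sinθ − a·ω_rod·sinφ = -1.9959 m/s;  V_Py = rω cosθ + a·ω_rod·cosφ = +0.23718 m/s.
|V_P| = √(V_Px² + V_Py²) = 2.0099 m/s.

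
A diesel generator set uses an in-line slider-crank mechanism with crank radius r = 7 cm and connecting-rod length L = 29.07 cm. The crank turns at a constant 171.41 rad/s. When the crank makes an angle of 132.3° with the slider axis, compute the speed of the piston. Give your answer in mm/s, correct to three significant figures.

ω = 171.4 rad/s
For an in-line slider-crank, x = r cosθ + √(L² − r² sin²θ), so v = −rω sinθ·[1 + r cosθ/√(L² − r² sin²θ)].
With r = 0.07 m, L = 0.2907 m, θ = 132.3°: √(L² − r² sin²θ) = 0.28605 m.
v = −0.07·171.4·0.73963·[1 + 0.07·-0.67301/0.28605] = -7.413 m/s.
|v| = 7.413 m/s = 7413 mm/s.

7410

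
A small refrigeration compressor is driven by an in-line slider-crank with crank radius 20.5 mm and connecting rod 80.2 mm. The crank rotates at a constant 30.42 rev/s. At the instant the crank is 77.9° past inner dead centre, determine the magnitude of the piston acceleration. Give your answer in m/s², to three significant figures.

ω = 2π·30.4 = 191.1 rad/s
x(θ) = r cosθ + √(L² − r² sin²θ); with ω constant, a = ω²·d²x/dθ².
d²x/dθ² = −r cosθ − r²(cos2θ)/√u − r⁴ sin²2θ/(4u^{3/2}),  u = L² − r² sin²θ = 0.00603026 m².
Substituting r = 0.0205 m, L = 0.0802 m, θ = 77.9°: d²x/dθ² = +0.00062317 m.
a = ω²·d²x/dθ² = (191.1)²·(+0.00062317) = +22.766 m/s²;  |a| = 22.766 m/s².

22.8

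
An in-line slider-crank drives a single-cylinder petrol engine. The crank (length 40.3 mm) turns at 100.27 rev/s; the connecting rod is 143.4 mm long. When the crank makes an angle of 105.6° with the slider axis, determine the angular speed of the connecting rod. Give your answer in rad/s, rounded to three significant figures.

ω = 630 rad/s (converted from 100.27 rev/s).
The rod makes angle φ with the slider axis where L sinφ = r sinθ; differentiating, L cosφ·φ̇ = r ω cosθ.
L cosφ = √(L² − r² sin²θ) = 0.13805 m.
|ω_rod| = r ω |cosθ| / √(L² − r² sin²θ) = 0.0403·630·0.26892/0.13805 = 49.46 rad/s.

49.5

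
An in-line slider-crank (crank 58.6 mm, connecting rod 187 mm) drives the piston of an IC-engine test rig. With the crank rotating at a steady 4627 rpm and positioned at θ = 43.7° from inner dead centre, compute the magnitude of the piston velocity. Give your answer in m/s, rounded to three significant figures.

ω = 2π·4627/60 = 484.5 rad/s
For an in-line slider-crank, x = r cosθ + √(L² − r² sin²θ), so v = −rω sinθ·[1 + r cosθ/√(L² − r² sin²θ)].
With r = 0.0586 m, L = 0.187 m, θ = 43.7°: √(L² − r² sin²θ) = 0.18256 m.
v = −0.0586·484.5·0.69088·[1 + 0.0586·0.72297/0.18256] = -24.169 m/s.
|v| = 24.169 m/s.

24.2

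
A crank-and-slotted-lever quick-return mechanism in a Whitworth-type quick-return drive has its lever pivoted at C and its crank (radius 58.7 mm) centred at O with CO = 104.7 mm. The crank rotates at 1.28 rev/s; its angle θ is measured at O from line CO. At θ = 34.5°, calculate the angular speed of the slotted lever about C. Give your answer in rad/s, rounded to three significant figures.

ω = 8.042 rad/s (from 1.28 rev/s).
Crank pin A relative to C: A = (d + r cosθ, r sinθ); lever angle φ = atan2(r sinθ, d + r cosθ).
Differentiating tanφ: φ̇ = rω(d cosθ + r)/(d² + r² + 2dr cosθ).
d² + r² + 2dr cosθ = |CA|² = 0.0245378 m²;  d cosθ + r = +0.14499 m.
|ω_lever| = |0.0587·8.042·+0.14499| / 0.0245378 = 2.7895 rad/s.

2.79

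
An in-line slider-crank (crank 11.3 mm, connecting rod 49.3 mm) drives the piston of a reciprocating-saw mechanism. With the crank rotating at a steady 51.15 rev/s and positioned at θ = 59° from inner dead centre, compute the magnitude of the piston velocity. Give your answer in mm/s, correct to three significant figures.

ω = 2π·51.1 = 321.4 rad/s
For an in-line slider-crank, x = r cosθ + √(L² − r² sin²θ), so v = −rω sinθ·[1 + r cosθ/√(L² − r² sin²θ)].
With r = 0.0113 m, L = 0.0493 m, θ = 59°: √(L² − r² sin²θ) = 0.048339 m.
v = −0.0113·321.4·0.85717·[1 + 0.0113·0.51504/0.048339] = -3.4877 m/s.
|v| = 3.4877 m/s = 3487.7 mm/s.

3490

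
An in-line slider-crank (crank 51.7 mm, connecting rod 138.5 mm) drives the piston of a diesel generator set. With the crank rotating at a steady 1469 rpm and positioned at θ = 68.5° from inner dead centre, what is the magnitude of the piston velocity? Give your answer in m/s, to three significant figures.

8.48

ω = 2π·1469/60 = 153.8 rad/s
For an in-line slider-crank, x = r cosθ + √(L² − r² sin²θ), so v = −rω sinθ·[1 + r cosθ/√(L² − r² sin²θ)].
With r = 0.0517 m, L = 0.1385 m, θ = 68.5°: √(L² − r² sin²θ) = 0.12988 m.
v = −0.0517·153.8·0.93042·[1 + 0.0517·0.36650/0.12988] = -8.4793 m/s.
|v| = 8.4793 m/s.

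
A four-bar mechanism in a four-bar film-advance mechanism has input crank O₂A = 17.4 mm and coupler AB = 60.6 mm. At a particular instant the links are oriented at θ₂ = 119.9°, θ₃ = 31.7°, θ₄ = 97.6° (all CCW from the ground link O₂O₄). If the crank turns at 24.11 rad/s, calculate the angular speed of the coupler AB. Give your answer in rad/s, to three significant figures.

ω₂ = 24.11 rad/s
Differentiating the loop-closure r₂e^{iθ₂}+r₃e^{iθ₃}=r₁+r₄e^{iθ₄} gives r₂ω₂e^{iθ₂}+r₃ω₃e^{iθ₃}=r₄ω₄e^{iθ₄}.
Eliminating the other unknown: ω₃ = r₂ω₂ sin(θ₄−θ₂) / [r₃ sin(θ₃−θ₄)].
Numerator sine = -0.37946; denominator sine = -0.91283.
Result = 0.0174·24.11·(-0.37946) / (0.0606·(-0.91283)) = +2.8777 rad/s; magnitude 2.8777 rad/s.

2.88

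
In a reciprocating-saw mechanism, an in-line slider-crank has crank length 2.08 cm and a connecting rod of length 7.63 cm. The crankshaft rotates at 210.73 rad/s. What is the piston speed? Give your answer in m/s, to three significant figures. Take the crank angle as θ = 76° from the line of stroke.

ω = 210.7 rad/s
For an in-line slider-crank, x = r cosθ + √(L² − r² sin²θ), so v = −rω sinθ·[1 + r cosθ/√(L² − r² sin²θ)].
With r = 0.0208 m, L = 0.0763 m, θ = 76°: √(L² − r² sin²θ) = 0.073582 m.
v = −0.0208·210.7·0.97030·[1 + 0.0208·0.24192/0.073582] = -4.5438 m/s.
|v| = 4.5438 m/s.

4.54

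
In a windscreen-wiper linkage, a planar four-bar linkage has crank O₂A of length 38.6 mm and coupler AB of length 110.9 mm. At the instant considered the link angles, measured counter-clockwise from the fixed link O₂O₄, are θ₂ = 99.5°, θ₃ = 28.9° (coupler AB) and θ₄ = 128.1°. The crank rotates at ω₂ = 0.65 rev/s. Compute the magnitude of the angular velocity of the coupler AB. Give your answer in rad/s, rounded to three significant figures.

0.689

ω₂ = 4.084 rad/s (from 0.65 rev/s).
Differentiating the loop-closure r₂e^{iθ₂}+r₃e^{iθ₃}=r₁+r₄e^{iθ₄} gives r₂ω₂e^{iθ₂}+r₃ω₃e^{iθ₃}=r₄ω₄e^{iθ₄}.
Eliminating the other unknown: ω₃ = r₂ω₂ sin(θ₄−θ₂) / [r₃ sin(θ₃−θ₄)].
Numerator sine = +0.47869; denominator sine = -0.98714.
Result = 0.0386·4.084·(+0.47869) / (0.1109·(-0.98714)) = -0.68933 rad/s; magnitude 0.68933 rad/s.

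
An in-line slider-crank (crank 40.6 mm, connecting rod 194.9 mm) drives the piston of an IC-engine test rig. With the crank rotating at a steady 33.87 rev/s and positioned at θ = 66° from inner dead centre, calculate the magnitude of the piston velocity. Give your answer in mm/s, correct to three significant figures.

8570

ω = 2π·33.9 = 212.8 rad/s
For an in-line slider-crank, x = r cosθ + √(L² − r² sin²θ), so v = −rω sinθ·[1 + r cosθ/√(L² − r² sin²θ)].
With r = 0.0406 m, L = 0.1949 m, θ = 66°: √(L² − r² sin²θ) = 0.19134 m.
v = −0.0406·212.8·0.91355·[1 + 0.0406·0.40674/0.19134] = -8.5744 m/s.
|v| = 8.5744 m/s = 8574.4 mm/s.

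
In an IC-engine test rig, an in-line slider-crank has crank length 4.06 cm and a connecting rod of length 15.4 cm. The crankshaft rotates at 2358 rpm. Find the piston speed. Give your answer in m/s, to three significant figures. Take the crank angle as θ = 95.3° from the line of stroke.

9.73

ω = 2π·2358/60 = 246.9 rad/s
For an in-line slider-crank, x = r cosθ + √(L² − r² sin²θ), so v = −rω sinθ·[1 + r cosθ/√(L² − r² sin²θ)].
With r = 0.0406 m, L = 0.154 m, θ = 95.3°: √(L² − r² sin²θ) = 0.1486 m.
v = −0.0406·246.9·0.99572·[1 + 0.0406·-0.09237/0.1486] = -9.7305 m/s.
|v| = 9.7305 m/s.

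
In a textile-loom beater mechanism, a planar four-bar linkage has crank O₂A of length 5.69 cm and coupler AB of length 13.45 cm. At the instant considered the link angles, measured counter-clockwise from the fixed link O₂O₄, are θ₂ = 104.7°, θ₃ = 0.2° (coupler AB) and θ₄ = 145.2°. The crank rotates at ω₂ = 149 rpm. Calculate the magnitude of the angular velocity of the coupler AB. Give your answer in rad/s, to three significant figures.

ω₂ = 15.6 rad/s (from 149 rpm).
Differentiating the loop-closure r₂e^{iθ₂}+r₃e^{iθ₃}=r₁+r₄e^{iθ₄} gives r₂ω₂e^{iθ₂}+r₃ω₃e^{iθ₃}=r₄ω₄e^{iθ₄}.
Eliminating the other unknown: ω₃ = r₂ω₂ sin(θ₄−θ₂) / [r₃ sin(θ₃−θ₄)].
Numerator sine = +0.64945; denominator sine = -0.57358.
Result = 0.0569·15.6·(+0.64945) / (0.1345·(-0.57358)) = -7.4741 rad/s; magnitude 7.4741 rad/s.

7.47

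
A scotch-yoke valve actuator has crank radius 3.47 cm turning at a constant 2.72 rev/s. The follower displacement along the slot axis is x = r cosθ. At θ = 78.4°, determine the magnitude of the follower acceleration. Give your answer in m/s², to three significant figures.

ω = 17.09 rad/s (from 2.72 rev/s).
x = r cosθ ⇒ ẍ = −rω² cosθ (ω constant).
|a| = rω²|cosθ| = 0.0347·(17.09)²·|cos 78.4°| = 2.0379 m/s².

2.04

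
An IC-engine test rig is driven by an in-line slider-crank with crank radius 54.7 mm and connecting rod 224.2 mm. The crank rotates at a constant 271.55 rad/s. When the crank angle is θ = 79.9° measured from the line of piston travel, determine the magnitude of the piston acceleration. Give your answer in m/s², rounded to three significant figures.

242

ω = 271.6 rad/s
x(θ) = r cosθ + √(L² − r² sin²θ); with ω constant, a = ω²·d²x/dθ².
d²x/dθ² = −r cosθ − r²(cos2θ)/√u − r⁴ sin²2θ/(4u^{3/2}),  u = L² − r² sin²θ = 0.0473656 m².
Substituting r = 0.0547 m, L = 0.2242 m, θ = 79.9°: d²x/dθ² = +0.0032841 m.
a = ω²·d²x/dθ² = (271.6)²·(+0.0032841) = +242.17 m/s²;  |a| = 242.17 m/s².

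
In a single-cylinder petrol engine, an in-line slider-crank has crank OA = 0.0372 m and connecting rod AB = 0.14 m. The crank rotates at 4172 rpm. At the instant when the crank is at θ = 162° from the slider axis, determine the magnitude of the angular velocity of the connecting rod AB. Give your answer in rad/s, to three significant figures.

111

ω = 436.9 rad/s (converted from 4172 rpm).
The rod makes angle φ with the slider axis where L sinφ = r sinθ; differentiating, L cosφ·φ̇ = r ω cosθ.
L cosφ = √(L² − r² sin²θ) = 0.13953 m.
|ω_rod| = r ω |cosθ| / √(L² − r² sin²θ) = 0.0372·436.9·0.95106/0.13953 = 110.78 rad/s.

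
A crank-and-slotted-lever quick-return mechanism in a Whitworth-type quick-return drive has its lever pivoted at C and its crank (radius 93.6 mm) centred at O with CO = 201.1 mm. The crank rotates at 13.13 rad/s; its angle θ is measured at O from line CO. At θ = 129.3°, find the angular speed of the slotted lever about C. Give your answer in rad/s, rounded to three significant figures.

ω = 13.13 rad/s
Crank pin A relative to C: A = (d + r cosθ, r sinθ); lever angle φ = atan2(r sinθ, d + r cosθ).
Differentiating tanφ: φ̇ = rω(d cosθ + r)/(d² + r² + 2dr cosθ).
d² + r² + 2dr cosθ = |CA|² = 0.025358 m²;  d cosθ + r = -0.033773 m.
|ω_lever| = |0.0936·13.13·-0.033773| / 0.025358 = 1.6368 rad/s.

1.64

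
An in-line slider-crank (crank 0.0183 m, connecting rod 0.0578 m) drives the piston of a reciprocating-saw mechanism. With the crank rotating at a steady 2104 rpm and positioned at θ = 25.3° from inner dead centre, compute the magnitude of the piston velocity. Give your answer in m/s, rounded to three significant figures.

2.22

ω = 2π·2104/60 = 220.3 rad/s
For an in-line slider-crank, x = r cosθ + √(L² − r² sin²θ), so v = −rω sinθ·[1 + r cosθ/√(L² − r² sin²θ)].
With r = 0.0183 m, L = 0.0578 m, θ = 25.3°: √(L² − r² sin²θ) = 0.057268 m.
v = −0.0183·220.3·0.42736·[1 + 0.0183·0.90408/0.057268] = -2.2209 m/s.
|v| = 2.2209 m/s.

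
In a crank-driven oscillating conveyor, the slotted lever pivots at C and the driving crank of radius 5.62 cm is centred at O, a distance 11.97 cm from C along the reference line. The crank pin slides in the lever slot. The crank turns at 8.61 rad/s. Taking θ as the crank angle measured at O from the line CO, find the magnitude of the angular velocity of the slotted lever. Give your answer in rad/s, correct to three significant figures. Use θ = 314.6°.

ω = 8.61 rad/s
Crank pin A relative to C: A = (d + r cosθ, r sinθ); lever angle φ = atan2(r sinθ, d + r cosθ).
Differentiating tanφ: φ̇ = rω(d cosθ + r)/(d² + r² + 2dr cosθ).
d² + r² + 2dr cosθ = |CA|² = 0.0269335 m²;  d cosθ + r = +0.14025 m.
|ω_lever| = |0.0562·8.61·+0.14025| / 0.0269335 = 2.5197 rad/s.

2.52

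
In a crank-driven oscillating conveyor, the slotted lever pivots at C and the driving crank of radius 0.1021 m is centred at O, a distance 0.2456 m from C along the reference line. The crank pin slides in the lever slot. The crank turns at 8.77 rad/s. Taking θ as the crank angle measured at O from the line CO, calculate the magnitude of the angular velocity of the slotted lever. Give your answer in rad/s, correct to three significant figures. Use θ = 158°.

4.64

ω = 8.77 rad/s
Crank pin A relative to C: A = (d + r cosθ, r sinθ); lever angle φ = atan2(r sinθ, d + r cosθ).
Differentiating tanφ: φ̇ = rω(d cosθ + r)/(d² + r² + 2dr cosθ).
d² + r² + 2dr cosθ = |CA|² = 0.0242441 m²;  d cosθ + r = -0.12562 m.
|ω_lever| = |0.1021·8.77·-0.12562| / 0.0242441 = 4.6394 rad/s.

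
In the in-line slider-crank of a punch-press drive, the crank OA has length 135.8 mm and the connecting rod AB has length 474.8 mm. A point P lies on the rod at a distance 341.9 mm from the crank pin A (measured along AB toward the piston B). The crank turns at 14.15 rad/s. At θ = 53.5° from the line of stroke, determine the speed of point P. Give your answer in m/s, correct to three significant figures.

ω = 14.15 rad/s.  Crank-pin speed |V_A| = rω = 1.9216 m/s, perpendicular to OA.
Rod angle: sinφ = −(r/L) sinθ ⇒ φ = -13.292°; ω_rod = −rω cosθ/√(L²−r²sin²θ) = -2.4736 rad/s.
V_P = V_A + ω_rod × AP, with AP = 0.3419 m along the rod.
Components: V_Px = −rω sinθ − a·ω_rod·sinφ = -1.7391 m/s;  V_Py = rω cosθ + a·ω_rod·cosφ = +0.31993 m/s.
|V_P| = √(V_Px² + V_Py²) = 1.7683 m/s.

1.77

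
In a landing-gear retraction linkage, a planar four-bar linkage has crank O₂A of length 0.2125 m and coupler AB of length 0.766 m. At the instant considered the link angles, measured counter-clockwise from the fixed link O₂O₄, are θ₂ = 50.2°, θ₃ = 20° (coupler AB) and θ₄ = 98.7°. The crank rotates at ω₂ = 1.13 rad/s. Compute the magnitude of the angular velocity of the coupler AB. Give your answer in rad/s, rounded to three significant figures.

ω₂ = 1.13 rad/s
Differentiating the loop-closure r₂e^{iθ₂}+r₃e^{iθ₃}=r₁+r₄e^{iθ₄} gives r₂ω₂e^{iθ₂}+r₃ω₃e^{iθ₃}=r₄ω₄e^{iθ₄}.
Eliminating the other unknown: ω₃ = r₂ω₂ sin(θ₄−θ₂) / [r₃ sin(θ₃−θ₄)].
Numerator sine = +0.74896; denominator sine = -0.98061.
Result = 0.2125·1.13·(+0.74896) / (0.766·(-0.98061)) = -0.23942 rad/s; magnitude 0.23942 rad/s.

0.239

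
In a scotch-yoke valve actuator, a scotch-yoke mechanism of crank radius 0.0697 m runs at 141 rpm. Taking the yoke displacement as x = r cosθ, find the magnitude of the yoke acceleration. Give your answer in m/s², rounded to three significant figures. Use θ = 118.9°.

ω = 14.77 rad/s (from 141 rpm).
x = r cosθ ⇒ ẍ = −rω² cosθ (ω constant).
|a| = rω²|cosθ| = 0.0697·(14.77)²·|cos 118.9°| = 7.3439 m/s².

7.34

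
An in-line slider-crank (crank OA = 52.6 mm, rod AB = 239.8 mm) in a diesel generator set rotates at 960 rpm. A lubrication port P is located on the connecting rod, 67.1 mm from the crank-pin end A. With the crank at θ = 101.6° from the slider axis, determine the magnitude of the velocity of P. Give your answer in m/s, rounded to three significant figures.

5.17

ω = 100.5 rad/s.  Crank-pin speed |V_A| = rω = 5.2879 m/s, perpendicular to OA.
Rod angle: sinφ = −(r/L) sinθ ⇒ φ = -12.408°; ω_rod = −rω cosθ/√(L²−r²sin²θ) = +4.5401 rad/s.
V_P = V_A + ω_rod × AP, with AP = 0.0671 m along the rod.
Components: V_Px = −rω sinθ − a·ω_rod·sinφ = -5.1145 m/s;  V_Py = rω cosθ + a·ω_rod·cosφ = -0.76576 m/s.
|V_P| = √(V_Px² + V_Py²) = 5.1715 m/s.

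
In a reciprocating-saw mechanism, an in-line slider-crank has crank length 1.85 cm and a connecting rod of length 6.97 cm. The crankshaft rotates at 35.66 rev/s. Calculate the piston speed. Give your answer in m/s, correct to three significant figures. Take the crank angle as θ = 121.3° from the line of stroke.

3.04

ω = 2π·35.7 = 224.1 rad/s
For an in-line slider-crank, x = r cosθ + √(L² − r² sin²θ), so v = −rω sinθ·[1 + r cosθ/√(L² − r² sin²θ)].
With r = 0.0185 m, L = 0.0697 m, θ = 121.3°: √(L² − r² sin²θ) = 0.067884 m.
v = −0.0185·224.1·0.85446·[1 + 0.0185·-0.51952/0.067884] = -3.0403 m/s.
|v| = 3.0403 m/s.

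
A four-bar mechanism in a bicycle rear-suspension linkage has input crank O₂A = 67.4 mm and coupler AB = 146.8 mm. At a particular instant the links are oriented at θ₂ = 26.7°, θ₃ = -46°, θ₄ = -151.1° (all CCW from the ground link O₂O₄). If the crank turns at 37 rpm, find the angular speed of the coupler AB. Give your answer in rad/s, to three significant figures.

0.0707

ω₂ = 3.875 rad/s (from 37 rpm).
Differentiating the loop-closure r₂e^{iθ₂}+r₃e^{iθ₃}=r₁+r₄e^{iθ₄} gives r₂ω₂e^{iθ₂}+r₃ω₃e^{iθ₃}=r₄ω₄e^{iθ₄}.
Eliminating the other unknown: ω₃ = r₂ω₂ sin(θ₄−θ₂) / [r₃ sin(θ₃−θ₄)].
Numerator sine = -0.03839; denominator sine = +0.96547.
Result = 0.0674·3.875·(-0.03839) / (0.1468·(+0.96547)) = -0.070732 rad/s; magnitude 0.070732 rad/s.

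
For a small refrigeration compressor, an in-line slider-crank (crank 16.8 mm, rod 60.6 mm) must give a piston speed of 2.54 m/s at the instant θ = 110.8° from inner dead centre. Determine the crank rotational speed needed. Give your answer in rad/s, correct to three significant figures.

180

For an in-line slider-crank, |v_piston| = rω|sinθ|·[1 + r cosθ/√(L² − r² sin²θ)].
With r = 0.0168 m, L = 0.0606 m, θ = 110.8°: the bracketed kinematic factor |dx/dθ| = 0.014104 m.
ω = v/|dx/dθ| = 2.54/0.014104 = 180.09 rad/s.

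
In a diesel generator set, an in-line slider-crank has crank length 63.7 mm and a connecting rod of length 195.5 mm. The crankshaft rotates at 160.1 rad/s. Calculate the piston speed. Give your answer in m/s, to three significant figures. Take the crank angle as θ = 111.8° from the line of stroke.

ω = 160.1 rad/s
For an in-line slider-crank, x = r cosθ + √(L² − r² sin²θ), so v = −rω sinθ·[1 + r cosθ/√(L² − r² sin²θ)].
With r = 0.0637 m, L = 0.1955 m, θ = 111.8°: √(L² − r² sin²θ) = 0.18634 m.
v = −0.0637·160.1·0.92849·[1 + 0.0637·-0.37137/0.18634] = -8.2669 m/s.
|v| = 8.2669 m/s.

8.27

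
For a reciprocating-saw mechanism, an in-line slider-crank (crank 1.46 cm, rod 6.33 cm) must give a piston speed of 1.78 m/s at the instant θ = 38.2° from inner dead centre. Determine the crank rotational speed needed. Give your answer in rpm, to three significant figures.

For an in-line slider-crank, |v_piston| = rω|sinθ|·[1 + r cosθ/√(L² − r² sin²θ)].
With r = 0.0146 m, L = 0.0633 m, θ = 38.2°: the bracketed kinematic factor |dx/dθ| = 0.010682 m.
ω = v/|dx/dθ| = 1.78/0.010682 = 166.63 rad/s.
N = 60ω/(2π) = 1591.2 rpm.

1590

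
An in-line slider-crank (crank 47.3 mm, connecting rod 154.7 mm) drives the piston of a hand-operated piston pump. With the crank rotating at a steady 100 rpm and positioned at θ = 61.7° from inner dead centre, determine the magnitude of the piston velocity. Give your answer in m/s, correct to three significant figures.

ω = 2π·100/60 = 10.47 rad/s
For an in-line slider-crank, x = r cosθ + √(L² − r² sin²θ), so v = −rω sinθ·[1 + r cosθ/√(L² − r² sin²θ)].
With r = 0.0473 m, L = 0.1547 m, θ = 61.7°: √(L² − r² sin²θ) = 0.14899 m.
v = −0.0473·10.47·0.88048·[1 + 0.0473·0.47409/0.14899] = -0.50176 m/s.
|v| = 0.50176 m/s.

0.502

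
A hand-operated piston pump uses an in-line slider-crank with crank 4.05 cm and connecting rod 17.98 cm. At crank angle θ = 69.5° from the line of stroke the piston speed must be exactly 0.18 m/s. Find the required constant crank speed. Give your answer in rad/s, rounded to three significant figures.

4.39

For an in-line slider-crank, |v_piston| = rω|sinθ|·[1 + r cosθ/√(L² − r² sin²θ)].
With r = 0.0405 m, L = 0.1798 m, θ = 69.5°: the bracketed kinematic factor |dx/dθ| = 0.040997 m.
ω = v/|dx/dθ| = 0.18/0.040997 = 4.3906 rad/s.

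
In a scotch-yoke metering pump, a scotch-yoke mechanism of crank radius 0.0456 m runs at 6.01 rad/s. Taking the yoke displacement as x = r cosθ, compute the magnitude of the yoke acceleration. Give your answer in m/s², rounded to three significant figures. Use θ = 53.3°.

ω = 6.01 rad/s
x = r cosθ ⇒ ẍ = −rω² cosθ (ω constant).
|a| = rω²|cosθ| = 0.0456·(6.01)²·|cos 53.3°| = 0.98433 m/s².

0.984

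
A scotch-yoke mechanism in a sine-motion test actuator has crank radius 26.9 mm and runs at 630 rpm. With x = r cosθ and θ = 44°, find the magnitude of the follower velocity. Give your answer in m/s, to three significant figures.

ω = 65.97 rad/s (from 630 rpm).
x = r cosθ ⇒ ẋ = −rω sinθ.
|v| = rω|sinθ| = 0.0269·65.97·|sin 44°| = 1.2328 m/s.

1.23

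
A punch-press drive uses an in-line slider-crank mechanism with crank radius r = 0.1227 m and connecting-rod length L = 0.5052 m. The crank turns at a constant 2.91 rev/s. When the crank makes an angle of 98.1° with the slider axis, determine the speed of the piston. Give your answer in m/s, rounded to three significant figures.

ω = 2π·2.91 = 18.28 rad/s
For an in-line slider-crank, x = r cosθ + √(L² − r² sin²θ), so v = −rω sinθ·[1 + r cosθ/√(L² − r² sin²θ)].
With r = 0.1227 m, L = 0.5052 m, θ = 98.1°: √(L² − r² sin²θ) = 0.49038 m.
v = −0.1227·18.28·0.99002·[1 + 0.1227·-0.14090/0.49038] = -2.1428 m/s.
|v| = 2.1428 m/s.

2.14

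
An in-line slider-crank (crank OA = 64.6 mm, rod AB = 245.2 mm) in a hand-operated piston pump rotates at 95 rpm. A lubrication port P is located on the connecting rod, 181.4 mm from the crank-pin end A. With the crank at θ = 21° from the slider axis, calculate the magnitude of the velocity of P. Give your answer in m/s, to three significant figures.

0.314

ω = 9.948 rad/s.  Crank-pin speed |V_A| = rω = 0.64267 m/s, perpendicular to OA.
Rod angle: sinφ = −(r/L) sinθ ⇒ φ = -5.418°; ω_rod = −rω cosθ/√(L²−r²sin²θ) = -2.4579 rad/s.
V_P = V_A + ω_rod × AP, with AP = 0.1814 m along the rod.
Components: V_Px = −rω sinθ − a·ω_rod·sinφ = -0.27241 m/s;  V_Py = rω cosθ + a·ω_rod·cosφ = +0.15611 m/s.
|V_P| = √(V_Px² + V_Py²) = 0.31397 m/s.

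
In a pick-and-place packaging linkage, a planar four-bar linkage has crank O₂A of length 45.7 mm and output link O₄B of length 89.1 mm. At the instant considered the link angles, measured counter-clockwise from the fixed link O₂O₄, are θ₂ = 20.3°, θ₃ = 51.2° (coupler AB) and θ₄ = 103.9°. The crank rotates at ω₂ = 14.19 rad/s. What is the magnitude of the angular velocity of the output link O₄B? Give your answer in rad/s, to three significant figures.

4.70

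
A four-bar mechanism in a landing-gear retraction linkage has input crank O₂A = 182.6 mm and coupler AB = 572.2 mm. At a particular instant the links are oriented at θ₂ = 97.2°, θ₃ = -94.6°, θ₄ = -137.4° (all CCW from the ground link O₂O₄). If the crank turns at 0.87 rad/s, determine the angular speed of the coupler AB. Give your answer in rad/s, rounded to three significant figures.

0.333

ω₂ = 0.87 rad/s
Differentiating the loop-closure r₂e^{iθ₂}+r₃e^{iθ₃}=r₁+r₄e^{iθ₄} gives r₂ω₂e^{iθ₂}+r₃ω₃e^{iθ₃}=r₄ω₄e^{iθ₄}.
Eliminating the other unknown: ω₃ = r₂ω₂ sin(θ₄−θ₂) / [r₃ sin(θ₃−θ₄)].
Numerator sine = +0.81513; denominator sine = +0.67944.
Result = 0.1826·0.87·(+0.81513) / (0.5722·(+0.67944)) = +0.33308 rad/s; magnitude 0.33308 rad/s.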